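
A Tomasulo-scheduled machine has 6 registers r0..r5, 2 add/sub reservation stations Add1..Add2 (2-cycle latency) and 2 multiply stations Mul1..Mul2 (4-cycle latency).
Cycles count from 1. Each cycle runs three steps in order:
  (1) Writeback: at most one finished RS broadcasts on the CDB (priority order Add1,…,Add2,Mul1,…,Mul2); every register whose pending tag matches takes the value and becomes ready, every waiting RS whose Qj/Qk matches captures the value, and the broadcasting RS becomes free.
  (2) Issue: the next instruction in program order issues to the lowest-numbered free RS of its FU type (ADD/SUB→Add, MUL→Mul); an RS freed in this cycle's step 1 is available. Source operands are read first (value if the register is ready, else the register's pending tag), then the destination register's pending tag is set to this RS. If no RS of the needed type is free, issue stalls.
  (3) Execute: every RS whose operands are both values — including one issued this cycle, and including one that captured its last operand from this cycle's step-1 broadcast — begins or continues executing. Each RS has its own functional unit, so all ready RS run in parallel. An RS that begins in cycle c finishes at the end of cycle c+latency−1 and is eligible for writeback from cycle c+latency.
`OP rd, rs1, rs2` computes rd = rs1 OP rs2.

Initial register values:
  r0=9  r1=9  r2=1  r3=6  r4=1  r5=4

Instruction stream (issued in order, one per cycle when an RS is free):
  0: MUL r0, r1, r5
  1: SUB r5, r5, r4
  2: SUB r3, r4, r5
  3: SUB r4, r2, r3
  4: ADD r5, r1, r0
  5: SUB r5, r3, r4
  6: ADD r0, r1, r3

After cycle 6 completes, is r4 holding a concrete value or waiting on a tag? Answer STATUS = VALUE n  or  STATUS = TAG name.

STATUS = TAG Add1

cycle 1: issue MUL r0<-Mul1 // r0:Mul1,r1:9,r2:1,r3:6,r4:1,r5:4
cycle 2: issue SUB r5<-Add1 // r0:Mul1,r1:9,r2:1,r3:6,r4:1,r5:Add1
cycle 3: issue SUB r3<-Add2 // r0:Mul1,r1:9,r2:1,r3:Add2,r4:1,r5:Add1
cycle 4: CDB Add1=3; issue SUB r4<-Add1 // r0:Mul1,r1:9,r2:1,r3:Add2,r4:Add1,r5:3
cycle 5: CDB Mul1=36; stall // r0:36,r1:9,r2:1,r3:Add2,r4:Add1,r5:3
cycle 6: CDB Add2=-2; issue ADD r5<-Add2 // r0:36,r1:9,r2:1,r3:-2,r4:Add1,r5:Add2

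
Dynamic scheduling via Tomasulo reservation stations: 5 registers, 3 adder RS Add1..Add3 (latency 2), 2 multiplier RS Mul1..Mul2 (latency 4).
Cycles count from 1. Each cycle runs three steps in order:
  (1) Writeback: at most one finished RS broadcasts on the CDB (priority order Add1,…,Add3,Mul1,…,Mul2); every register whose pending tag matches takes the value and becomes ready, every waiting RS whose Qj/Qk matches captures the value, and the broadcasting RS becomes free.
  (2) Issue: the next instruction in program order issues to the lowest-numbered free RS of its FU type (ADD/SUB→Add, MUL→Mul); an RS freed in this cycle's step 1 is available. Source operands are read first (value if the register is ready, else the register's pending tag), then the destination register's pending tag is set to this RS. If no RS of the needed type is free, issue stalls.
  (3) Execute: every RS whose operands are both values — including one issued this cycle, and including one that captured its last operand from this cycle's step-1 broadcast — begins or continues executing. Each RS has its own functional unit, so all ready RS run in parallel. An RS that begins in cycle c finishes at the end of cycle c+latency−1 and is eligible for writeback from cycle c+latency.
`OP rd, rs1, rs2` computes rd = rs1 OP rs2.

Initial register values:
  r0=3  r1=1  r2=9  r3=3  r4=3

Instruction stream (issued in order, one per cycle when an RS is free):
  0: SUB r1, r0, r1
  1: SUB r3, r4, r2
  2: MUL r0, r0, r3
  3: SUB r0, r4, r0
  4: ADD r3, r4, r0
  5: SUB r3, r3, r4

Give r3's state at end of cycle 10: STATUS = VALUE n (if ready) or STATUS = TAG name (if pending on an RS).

cycle 1: issue SUB r1<-Add1 // r0:3,r1:Add1,r2:9,r3:3,r4:3
cycle 2: issue SUB r3<-Add2 // r0:3,r1:Add1,r2:9,r3:Add2,r4:3
cycle 3: CDB Add1=2; issue MUL r0<-Mul1 // r0:Mul1,r1:2,r2:9,r3:Add2,r4:3
cycle 4: CDB Add2=-6; issue SUB r0<-Add1 // r0:Add1,r1:2,r2:9,r3:-6,r4:3
cycle 5: issue ADD r3<-Add2 // r0:Add1,r1:2,r2:9,r3:Add2,r4:3
cycle 6: issue SUB r3<-Add3 // r0:Add1,r1:2,r2:9,r3:Add3,r4:3
cycle 7: - // r0:Add1,r1:2,r2:9,r3:Add3,r4:3
cycle 8: CDB Mul1=-18 // r0:Add1,r1:2,r2:9,r3:Add3,r4:3
cycle 9: - // r0:Add1,r1:2,r2:9,r3:Add3,r4:3
cycle 10: CDB Add1=21 // r0:21,r1:2,r2:9,r3:Add3,r4:3

STATUS = TAG Add3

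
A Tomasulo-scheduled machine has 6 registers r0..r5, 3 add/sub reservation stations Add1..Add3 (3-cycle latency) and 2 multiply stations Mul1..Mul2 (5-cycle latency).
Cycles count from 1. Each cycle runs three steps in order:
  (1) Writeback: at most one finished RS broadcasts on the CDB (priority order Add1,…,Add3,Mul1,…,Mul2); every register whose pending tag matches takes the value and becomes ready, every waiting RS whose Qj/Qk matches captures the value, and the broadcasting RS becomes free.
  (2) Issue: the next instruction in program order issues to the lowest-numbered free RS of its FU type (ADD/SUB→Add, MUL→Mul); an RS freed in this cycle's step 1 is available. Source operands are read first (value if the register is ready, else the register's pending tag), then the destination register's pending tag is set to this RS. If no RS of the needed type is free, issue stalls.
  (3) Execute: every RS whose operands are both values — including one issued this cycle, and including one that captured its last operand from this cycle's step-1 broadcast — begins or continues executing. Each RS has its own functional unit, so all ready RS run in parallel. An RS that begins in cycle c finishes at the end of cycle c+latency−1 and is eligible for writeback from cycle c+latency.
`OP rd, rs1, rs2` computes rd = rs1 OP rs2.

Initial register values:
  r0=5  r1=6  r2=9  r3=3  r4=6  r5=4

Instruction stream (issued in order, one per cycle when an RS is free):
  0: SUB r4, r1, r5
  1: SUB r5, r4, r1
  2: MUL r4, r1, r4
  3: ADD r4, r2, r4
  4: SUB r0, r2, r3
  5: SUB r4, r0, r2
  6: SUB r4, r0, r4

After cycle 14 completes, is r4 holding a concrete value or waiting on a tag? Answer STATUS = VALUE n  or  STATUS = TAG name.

  c1: issue SUB r4<-Add1  regs: r0:5,r1:6,r2:9,r3:3,r4:Add1,r5:4
  c2: issue SUB r5<-Add2  regs: r0:5,r1:6,r2:9,r3:3,r4:Add1,r5:Add2
  c3: issue MUL r4<-Mul1  regs: r0:5,r1:6,r2:9,r3:3,r4:Mul1,r5:Add2
  c4: CDB Add1=2; issue ADD r4<-Add1  regs: r0:5,r1:6,r2:9,r3:3,r4:Add1,r5:Add2
  c5: issue SUB r0<-Add3  regs: r0:Add3,r1:6,r2:9,r3:3,r4:Add1,r5:Add2
  c6: stall  regs: r0:Add3,r1:6,r2:9,r3:3,r4:Add1,r5:Add2
  c7: CDB Add2=-4; issue SUB r4<-Add2  regs: r0:Add3,r1:6,r2:9,r3:3,r4:Add2,r5:-4
  c8: CDB Add3=6; issue SUB r4<-Add3  regs: r0:6,r1:6,r2:9,r3:3,r4:Add3,r5:-4
  c9: CDB Mul1=12  regs: r0:6,r1:6,r2:9,r3:3,r4:Add3,r5:-4
  c10: -  regs: r0:6,r1:6,r2:9,r3:3,r4:Add3,r5:-4
  c11: CDB Add2=-3  regs: r0:6,r1:6,r2:9,r3:3,r4:Add3,r5:-4
  c12: CDB Add1=21  regs: r0:6,r1:6,r2:9,r3:3,r4:Add3,r5:-4
  c13: -  regs: r0:6,r1:6,r2:9,r3:3,r4:Add3,r5:-4
  c14: CDB Add3=9  regs: r0:6,r1:6,r2:9,r3:3,r4:9,r5:-4

STATUS = VALUE 9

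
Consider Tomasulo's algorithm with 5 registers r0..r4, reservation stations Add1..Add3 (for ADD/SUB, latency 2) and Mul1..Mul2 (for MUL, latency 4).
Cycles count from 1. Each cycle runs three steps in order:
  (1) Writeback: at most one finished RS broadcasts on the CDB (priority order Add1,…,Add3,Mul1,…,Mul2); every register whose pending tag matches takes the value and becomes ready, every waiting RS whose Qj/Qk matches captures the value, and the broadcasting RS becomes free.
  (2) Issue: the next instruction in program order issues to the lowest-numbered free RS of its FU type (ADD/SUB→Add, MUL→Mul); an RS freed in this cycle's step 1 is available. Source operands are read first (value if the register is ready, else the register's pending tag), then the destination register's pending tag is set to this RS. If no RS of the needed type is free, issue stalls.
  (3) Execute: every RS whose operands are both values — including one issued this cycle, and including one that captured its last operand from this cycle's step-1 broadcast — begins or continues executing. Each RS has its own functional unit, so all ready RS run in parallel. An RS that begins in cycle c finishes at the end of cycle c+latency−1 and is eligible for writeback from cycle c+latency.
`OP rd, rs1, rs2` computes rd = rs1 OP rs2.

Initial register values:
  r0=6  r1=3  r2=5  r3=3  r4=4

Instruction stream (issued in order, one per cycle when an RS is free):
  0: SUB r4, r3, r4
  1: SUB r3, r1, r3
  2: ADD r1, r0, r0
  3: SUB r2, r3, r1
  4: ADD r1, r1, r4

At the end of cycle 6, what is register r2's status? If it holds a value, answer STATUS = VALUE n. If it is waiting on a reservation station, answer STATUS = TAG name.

c1: issue SUB r4<-Add1 | r0:6,r1:3,r2:5,r3:3,r4:Add1
c2: issue SUB r3<-Add2 | r0:6,r1:3,r2:5,r3:Add2,r4:Add1
c3: CDB Add1=-1; issue ADD r1<-Add1 | r0:6,r1:Add1,r2:5,r3:Add2,r4:-1
c4: CDB Add2=0; issue SUB r2<-Add2 | r0:6,r1:Add1,r2:Add2,r3:0,r4:-1
c5: CDB Add1=12; issue ADD r1<-Add1 | r0:6,r1:Add1,r2:Add2,r3:0,r4:-1
c6: - | r0:6,r1:Add1,r2:Add2,r3:0,r4:-1

STATUS = TAG Add2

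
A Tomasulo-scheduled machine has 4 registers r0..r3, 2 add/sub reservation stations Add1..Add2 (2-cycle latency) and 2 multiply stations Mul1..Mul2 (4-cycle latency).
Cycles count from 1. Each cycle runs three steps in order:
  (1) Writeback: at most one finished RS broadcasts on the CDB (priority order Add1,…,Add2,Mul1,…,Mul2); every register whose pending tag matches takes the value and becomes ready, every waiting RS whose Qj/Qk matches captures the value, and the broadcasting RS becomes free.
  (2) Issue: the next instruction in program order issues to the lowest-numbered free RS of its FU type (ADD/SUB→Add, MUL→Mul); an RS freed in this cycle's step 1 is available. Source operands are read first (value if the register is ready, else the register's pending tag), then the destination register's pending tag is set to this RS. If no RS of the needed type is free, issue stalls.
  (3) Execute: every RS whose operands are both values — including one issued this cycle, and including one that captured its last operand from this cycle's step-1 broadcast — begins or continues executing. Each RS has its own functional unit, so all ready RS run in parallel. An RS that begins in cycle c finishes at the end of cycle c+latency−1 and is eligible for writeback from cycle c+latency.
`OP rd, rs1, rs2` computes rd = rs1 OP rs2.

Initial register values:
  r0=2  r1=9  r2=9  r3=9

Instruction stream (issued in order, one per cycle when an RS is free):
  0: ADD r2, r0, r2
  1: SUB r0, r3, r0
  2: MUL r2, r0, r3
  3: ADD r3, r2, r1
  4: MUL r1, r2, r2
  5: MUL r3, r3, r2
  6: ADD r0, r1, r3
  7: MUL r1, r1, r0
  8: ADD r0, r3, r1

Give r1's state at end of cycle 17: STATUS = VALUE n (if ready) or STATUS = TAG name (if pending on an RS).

cycle 1: issue ADD r2<-Add1 // r0:2,r1:9,r2:Add1,r3:9
cycle 2: issue SUB r0<-Add2 // r0:Add2,r1:9,r2:Add1,r3:9
cycle 3: CDB Add1=11; issue MUL r2<-Mul1 // r0:Add2,r1:9,r2:Mul1,r3:9
cycle 4: CDB Add2=7; issue ADD r3<-Add1 // r0:7,r1:9,r2:Mul1,r3:Add1
cycle 5: issue MUL r1<-Mul2 // r0:7,r1:Mul2,r2:Mul1,r3:Add1
cycle 6: stall // r0:7,r1:Mul2,r2:Mul1,r3:Add1
cycle 7: stall // r0:7,r1:Mul2,r2:Mul1,r3:Add1
cycle 8: CDB Mul1=63; issue MUL r3<-Mul1 // r0:7,r1:Mul2,r2:63,r3:Mul1
cycle 9: issue ADD r0<-Add2 // r0:Add2,r1:Mul2,r2:63,r3:Mul1
cycle 10: CDB Add1=72; stall // r0:Add2,r1:Mul2,r2:63,r3:Mul1
cycle 11: stall // r0:Add2,r1:Mul2,r2:63,r3:Mul1
cycle 12: CDB Mul2=3969; issue MUL r1<-Mul2 // r0:Add2,r1:Mul2,r2:63,r3:Mul1
cycle 13: issue ADD r0<-Add1 // r0:Add1,r1:Mul2,r2:63,r3:Mul1
cycle 14: CDB Mul1=4536 // r0:Add1,r1:Mul2,r2:63,r3:4536
cycle 15: - // r0:Add1,r1:Mul2,r2:63,r3:4536
cycle 16: CDB Add2=8505 // r0:Add1,r1:Mul2,r2:63,r3:4536
cycle 17: - // r0:Add1,r1:Mul2,r2:63,r3:4536

STATUS = TAG Mul2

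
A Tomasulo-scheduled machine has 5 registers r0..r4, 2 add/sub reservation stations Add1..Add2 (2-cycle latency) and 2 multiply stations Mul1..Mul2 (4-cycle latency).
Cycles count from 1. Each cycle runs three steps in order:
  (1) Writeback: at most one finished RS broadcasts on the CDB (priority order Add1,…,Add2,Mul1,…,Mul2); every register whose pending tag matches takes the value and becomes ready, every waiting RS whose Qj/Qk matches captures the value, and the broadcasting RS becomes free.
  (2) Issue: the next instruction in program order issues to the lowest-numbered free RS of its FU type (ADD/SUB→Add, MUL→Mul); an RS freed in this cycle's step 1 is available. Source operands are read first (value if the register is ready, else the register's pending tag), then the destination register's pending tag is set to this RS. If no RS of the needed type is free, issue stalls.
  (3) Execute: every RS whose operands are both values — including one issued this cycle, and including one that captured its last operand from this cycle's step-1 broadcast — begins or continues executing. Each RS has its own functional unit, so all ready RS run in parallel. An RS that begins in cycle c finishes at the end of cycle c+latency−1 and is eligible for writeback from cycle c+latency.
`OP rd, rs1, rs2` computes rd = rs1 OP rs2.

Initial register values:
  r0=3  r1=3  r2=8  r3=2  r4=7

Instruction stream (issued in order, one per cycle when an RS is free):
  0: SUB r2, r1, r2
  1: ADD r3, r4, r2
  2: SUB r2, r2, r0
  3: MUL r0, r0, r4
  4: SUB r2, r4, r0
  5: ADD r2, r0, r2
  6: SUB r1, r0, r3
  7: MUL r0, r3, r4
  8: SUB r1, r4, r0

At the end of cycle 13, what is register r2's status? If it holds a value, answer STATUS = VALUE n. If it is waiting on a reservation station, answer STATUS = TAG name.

STATUS = VALUE 7

  c1: issue SUB r2<-Add1  regs: r0:3,r1:3,r2:Add1,r3:2,r4:7
  c2: issue ADD r3<-Add2  regs: r0:3,r1:3,r2:Add1,r3:Add2,r4:7
  c3: CDB Add1=-5; issue SUB r2<-Add1  regs: r0:3,r1:3,r2:Add1,r3:Add2,r4:7
  c4: issue MUL r0<-Mul1  regs: r0:Mul1,r1:3,r2:Add1,r3:Add2,r4:7
  c5: CDB Add1=-8; issue SUB r2<-Add1  regs: r0:Mul1,r1:3,r2:Add1,r3:Add2,r4:7
  c6: CDB Add2=2; issue ADD r2<-Add2  regs: r0:Mul1,r1:3,r2:Add2,r3:2,r4:7
  c7: stall  regs: r0:Mul1,r1:3,r2:Add2,r3:2,r4:7
  c8: CDB Mul1=21; stall  regs: r0:21,r1:3,r2:Add2,r3:2,r4:7
  c9: stall  regs: r0:21,r1:3,r2:Add2,r3:2,r4:7
  c10: CDB Add1=-14; issue SUB r1<-Add1  regs: r0:21,r1:Add1,r2:Add2,r3:2,r4:7
  c11: issue MUL r0<-Mul1  regs: r0:Mul1,r1:Add1,r2:Add2,r3:2,r4:7
  c12: CDB Add1=19; issue SUB r1<-Add1  regs: r0:Mul1,r1:Add1,r2:Add2,r3:2,r4:7
  c13: CDB Add2=7  regs: r0:Mul1,r1:Add1,r2:7,r3:2,r4:7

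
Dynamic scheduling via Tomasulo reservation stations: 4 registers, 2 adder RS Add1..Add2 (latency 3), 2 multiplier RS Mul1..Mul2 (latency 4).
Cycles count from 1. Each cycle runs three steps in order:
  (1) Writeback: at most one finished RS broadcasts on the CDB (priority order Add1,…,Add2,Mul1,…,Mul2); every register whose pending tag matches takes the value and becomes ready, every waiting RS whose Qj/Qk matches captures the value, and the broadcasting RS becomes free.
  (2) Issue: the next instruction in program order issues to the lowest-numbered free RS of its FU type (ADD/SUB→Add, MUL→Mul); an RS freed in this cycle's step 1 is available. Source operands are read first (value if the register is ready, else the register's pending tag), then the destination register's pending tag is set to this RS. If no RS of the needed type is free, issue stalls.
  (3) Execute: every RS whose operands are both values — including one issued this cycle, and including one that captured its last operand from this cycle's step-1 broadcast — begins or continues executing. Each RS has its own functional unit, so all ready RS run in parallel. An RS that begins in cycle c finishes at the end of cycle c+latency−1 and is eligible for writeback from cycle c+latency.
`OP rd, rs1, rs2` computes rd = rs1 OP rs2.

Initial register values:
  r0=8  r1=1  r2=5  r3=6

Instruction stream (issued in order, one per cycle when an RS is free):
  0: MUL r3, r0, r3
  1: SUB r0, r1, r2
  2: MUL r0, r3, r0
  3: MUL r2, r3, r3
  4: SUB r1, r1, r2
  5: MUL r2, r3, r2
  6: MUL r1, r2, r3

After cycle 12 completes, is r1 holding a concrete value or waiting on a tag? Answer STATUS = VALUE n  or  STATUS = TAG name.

  c1: issue MUL r3<-Mul1  regs: r0:8,r1:1,r2:5,r3:Mul1
  c2: issue SUB r0<-Add1  regs: r0:Add1,r1:1,r2:5,r3:Mul1
  c3: issue MUL r0<-Mul2  regs: r0:Mul2,r1:1,r2:5,r3:Mul1
  c4: stall  regs: r0:Mul2,r1:1,r2:5,r3:Mul1
  c5: CDB Add1=-4; stall  regs: r0:Mul2,r1:1,r2:5,r3:Mul1
  c6: CDB Mul1=48; issue MUL r2<-Mul1  regs: r0:Mul2,r1:1,r2:Mul1,r3:48
  c7: issue SUB r1<-Add1  regs: r0:Mul2,r1:Add1,r2:Mul1,r3:48
  c8: stall  regs: r0:Mul2,r1:Add1,r2:Mul1,r3:48
  c9: stall  regs: r0:Mul2,r1:Add1,r2:Mul1,r3:48
  c10: CDB Mul1=2304; issue MUL r2<-Mul1  regs: r0:Mul2,r1:Add1,r2:Mul1,r3:48
  c11: CDB Mul2=-192; issue MUL r1<-Mul2  regs: r0:-192,r1:Mul2,r2:Mul1,r3:48
  c12: -  regs: r0:-192,r1:Mul2,r2:Mul1,r3:48

STATUS = TAG Mul2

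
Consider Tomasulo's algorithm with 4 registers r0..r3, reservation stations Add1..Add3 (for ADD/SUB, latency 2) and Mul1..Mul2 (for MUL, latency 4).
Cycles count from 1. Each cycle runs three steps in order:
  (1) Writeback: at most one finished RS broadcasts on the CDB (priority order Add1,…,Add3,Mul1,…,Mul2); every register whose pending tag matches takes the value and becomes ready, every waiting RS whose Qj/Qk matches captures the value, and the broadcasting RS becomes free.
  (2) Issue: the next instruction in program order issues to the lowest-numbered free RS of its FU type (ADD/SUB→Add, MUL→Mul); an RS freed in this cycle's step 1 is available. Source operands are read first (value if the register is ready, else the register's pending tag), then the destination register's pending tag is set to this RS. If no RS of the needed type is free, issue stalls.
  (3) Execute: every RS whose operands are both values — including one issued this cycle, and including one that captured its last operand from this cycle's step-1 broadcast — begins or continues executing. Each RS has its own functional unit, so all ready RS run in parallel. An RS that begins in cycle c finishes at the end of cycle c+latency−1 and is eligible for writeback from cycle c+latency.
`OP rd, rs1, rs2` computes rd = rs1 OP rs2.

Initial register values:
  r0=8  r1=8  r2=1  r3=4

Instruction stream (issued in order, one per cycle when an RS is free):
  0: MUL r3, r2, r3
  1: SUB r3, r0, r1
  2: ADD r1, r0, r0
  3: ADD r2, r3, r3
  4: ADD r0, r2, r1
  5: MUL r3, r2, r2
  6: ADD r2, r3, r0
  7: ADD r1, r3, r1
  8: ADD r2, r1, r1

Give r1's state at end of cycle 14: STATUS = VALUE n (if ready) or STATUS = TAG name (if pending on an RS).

c1: issue MUL r3<-Mul1 | r0:8,r1:8,r2:1,r3:Mul1
c2: issue SUB r3<-Add1 | r0:8,r1:8,r2:1,r3:Add1
c3: issue ADD r1<-Add2 | r0:8,r1:Add2,r2:1,r3:Add1
c4: CDB Add1=0; issue ADD r2<-Add1 | r0:8,r1:Add2,r2:Add1,r3:0
c5: CDB Add2=16; issue ADD r0<-Add2 | r0:Add2,r1:16,r2:Add1,r3:0
c6: CDB Add1=0; issue MUL r3<-Mul2 | r0:Add2,r1:16,r2:0,r3:Mul2
c7: CDB Mul1=4; issue ADD r2<-Add1 | r0:Add2,r1:16,r2:Add1,r3:Mul2
c8: CDB Add2=16; issue ADD r1<-Add2 | r0:16,r1:Add2,r2:Add1,r3:Mul2
c9: issue ADD r2<-Add3 | r0:16,r1:Add2,r2:Add3,r3:Mul2
c10: CDB Mul2=0 | r0:16,r1:Add2,r2:Add3,r3:0
c11: - | r0:16,r1:Add2,r2:Add3,r3:0
c12: CDB Add1=16 | r0:16,r1:Add2,r2:Add3,r3:0
c13: CDB Add2=16 | r0:16,r1:16,r2:Add3,r3:0
c14: - | r0:16,r1:16,r2:Add3,r3:0

STATUS = VALUE 16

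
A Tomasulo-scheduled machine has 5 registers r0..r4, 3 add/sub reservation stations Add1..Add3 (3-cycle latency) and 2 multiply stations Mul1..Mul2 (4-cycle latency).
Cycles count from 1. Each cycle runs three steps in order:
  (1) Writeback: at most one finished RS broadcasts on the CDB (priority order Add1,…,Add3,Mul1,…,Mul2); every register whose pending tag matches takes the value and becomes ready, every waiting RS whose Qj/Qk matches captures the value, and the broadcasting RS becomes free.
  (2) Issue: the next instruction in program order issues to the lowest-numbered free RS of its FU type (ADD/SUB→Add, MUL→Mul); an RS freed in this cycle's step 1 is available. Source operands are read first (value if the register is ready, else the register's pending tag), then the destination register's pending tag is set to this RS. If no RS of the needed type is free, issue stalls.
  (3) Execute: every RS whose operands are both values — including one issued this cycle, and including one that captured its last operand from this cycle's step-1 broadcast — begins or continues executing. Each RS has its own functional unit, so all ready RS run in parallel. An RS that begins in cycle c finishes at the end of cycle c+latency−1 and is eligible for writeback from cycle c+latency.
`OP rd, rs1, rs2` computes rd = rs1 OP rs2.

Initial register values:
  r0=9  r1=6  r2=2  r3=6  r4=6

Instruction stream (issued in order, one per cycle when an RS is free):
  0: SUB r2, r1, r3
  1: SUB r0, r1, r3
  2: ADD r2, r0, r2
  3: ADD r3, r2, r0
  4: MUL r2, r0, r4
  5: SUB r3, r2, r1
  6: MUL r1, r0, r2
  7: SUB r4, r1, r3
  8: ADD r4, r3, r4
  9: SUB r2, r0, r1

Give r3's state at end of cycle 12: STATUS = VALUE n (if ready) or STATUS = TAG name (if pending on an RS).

  c1: issue SUB r2<-Add1  regs: r0:9,r1:6,r2:Add1,r3:6,r4:6
  c2: issue SUB r0<-Add2  regs: r0:Add2,r1:6,r2:Add1,r3:6,r4:6
  c3: issue ADD r2<-Add3  regs: r0:Add2,r1:6,r2:Add3,r3:6,r4:6
  c4: CDB Add1=0; issue ADD r3<-Add1  regs: r0:Add2,r1:6,r2:Add3,r3:Add1,r4:6
  c5: CDB Add2=0; issue MUL r2<-Mul1  regs: r0:0,r1:6,r2:Mul1,r3:Add1,r4:6
  c6: issue SUB r3<-Add2  regs: r0:0,r1:6,r2:Mul1,r3:Add2,r4:6
  c7: issue MUL r1<-Mul2  regs: r0:0,r1:Mul2,r2:Mul1,r3:Add2,r4:6
  c8: CDB Add3=0; issue SUB r4<-Add3  regs: r0:0,r1:Mul2,r2:Mul1,r3:Add2,r4:Add3
  c9: CDB Mul1=0; stall  regs: r0:0,r1:Mul2,r2:0,r3:Add2,r4:Add3
  c10: stall  regs: r0:0,r1:Mul2,r2:0,r3:Add2,r4:Add3
  c11: CDB Add1=0; issue ADD r4<-Add1  regs: r0:0,r1:Mul2,r2:0,r3:Add2,r4:Add1
  c12: CDB Add2=-6; issue SUB r2<-Add2  regs: r0:0,r1:Mul2,r2:Add2,r3:-6,r4:Add1

STATUS = VALUE -6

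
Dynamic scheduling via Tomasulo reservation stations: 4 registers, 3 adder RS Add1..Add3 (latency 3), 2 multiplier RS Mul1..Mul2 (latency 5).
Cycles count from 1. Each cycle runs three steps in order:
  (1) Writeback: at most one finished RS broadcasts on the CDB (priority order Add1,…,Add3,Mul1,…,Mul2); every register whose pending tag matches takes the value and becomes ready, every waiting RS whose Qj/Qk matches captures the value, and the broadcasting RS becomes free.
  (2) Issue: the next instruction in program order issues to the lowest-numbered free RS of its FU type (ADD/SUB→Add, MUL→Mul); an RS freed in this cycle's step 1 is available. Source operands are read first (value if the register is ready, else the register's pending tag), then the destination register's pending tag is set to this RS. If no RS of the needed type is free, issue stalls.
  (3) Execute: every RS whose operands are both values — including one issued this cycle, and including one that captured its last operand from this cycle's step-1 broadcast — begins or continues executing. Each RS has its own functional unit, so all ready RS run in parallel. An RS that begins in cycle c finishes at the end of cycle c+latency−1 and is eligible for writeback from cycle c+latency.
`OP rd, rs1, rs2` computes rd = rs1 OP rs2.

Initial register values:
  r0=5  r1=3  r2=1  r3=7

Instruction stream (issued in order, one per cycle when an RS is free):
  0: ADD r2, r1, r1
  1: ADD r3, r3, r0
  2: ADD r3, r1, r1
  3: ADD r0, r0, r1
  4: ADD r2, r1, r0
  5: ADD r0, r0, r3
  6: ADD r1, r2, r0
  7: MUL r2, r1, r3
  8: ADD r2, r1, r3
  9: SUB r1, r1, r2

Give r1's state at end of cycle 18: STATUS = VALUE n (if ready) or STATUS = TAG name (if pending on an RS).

  c1: issue ADD r2<-Add1  regs: r0:5,r1:3,r2:Add1,r3:7
  c2: issue ADD r3<-Add2  regs: r0:5,r1:3,r2:Add1,r3:Add2
  c3: issue ADD r3<-Add3  regs: r0:5,r1:3,r2:Add1,r3:Add3
  c4: CDB Add1=6; issue ADD r0<-Add1  regs: r0:Add1,r1:3,r2:6,r3:Add3
  c5: CDB Add2=12; issue ADD r2<-Add2  regs: r0:Add1,r1:3,r2:Add2,r3:Add3
  c6: CDB Add3=6; issue ADD r0<-Add3  regs: r0:Add3,r1:3,r2:Add2,r3:6
  c7: CDB Add1=8; issue ADD r1<-Add1  regs: r0:Add3,r1:Add1,r2:Add2,r3:6
  c8: issue MUL r2<-Mul1  regs: r0:Add3,r1:Add1,r2:Mul1,r3:6
  c9: stall  regs: r0:Add3,r1:Add1,r2:Mul1,r3:6
  c10: CDB Add2=11; issue ADD r2<-Add2  regs: r0:Add3,r1:Add1,r2:Add2,r3:6
  c11: CDB Add3=14; issue SUB r1<-Add3  regs: r0:14,r1:Add3,r2:Add2,r3:6
  c12: -  regs: r0:14,r1:Add3,r2:Add2,r3:6
  c13: -  regs: r0:14,r1:Add3,r2:Add2,r3:6
  c14: CDB Add1=25  regs: r0:14,r1:Add3,r2:Add2,r3:6
  c15: -  regs: r0:14,r1:Add3,r2:Add2,r3:6
  c16: -  regs: r0:14,r1:Add3,r2:Add2,r3:6
  c17: CDB Add2=31  regs: r0:14,r1:Add3,r2:31,r3:6
  c18: -  regs: r0:14,r1:Add3,r2:31,r3:6

STATUS = TAG Add3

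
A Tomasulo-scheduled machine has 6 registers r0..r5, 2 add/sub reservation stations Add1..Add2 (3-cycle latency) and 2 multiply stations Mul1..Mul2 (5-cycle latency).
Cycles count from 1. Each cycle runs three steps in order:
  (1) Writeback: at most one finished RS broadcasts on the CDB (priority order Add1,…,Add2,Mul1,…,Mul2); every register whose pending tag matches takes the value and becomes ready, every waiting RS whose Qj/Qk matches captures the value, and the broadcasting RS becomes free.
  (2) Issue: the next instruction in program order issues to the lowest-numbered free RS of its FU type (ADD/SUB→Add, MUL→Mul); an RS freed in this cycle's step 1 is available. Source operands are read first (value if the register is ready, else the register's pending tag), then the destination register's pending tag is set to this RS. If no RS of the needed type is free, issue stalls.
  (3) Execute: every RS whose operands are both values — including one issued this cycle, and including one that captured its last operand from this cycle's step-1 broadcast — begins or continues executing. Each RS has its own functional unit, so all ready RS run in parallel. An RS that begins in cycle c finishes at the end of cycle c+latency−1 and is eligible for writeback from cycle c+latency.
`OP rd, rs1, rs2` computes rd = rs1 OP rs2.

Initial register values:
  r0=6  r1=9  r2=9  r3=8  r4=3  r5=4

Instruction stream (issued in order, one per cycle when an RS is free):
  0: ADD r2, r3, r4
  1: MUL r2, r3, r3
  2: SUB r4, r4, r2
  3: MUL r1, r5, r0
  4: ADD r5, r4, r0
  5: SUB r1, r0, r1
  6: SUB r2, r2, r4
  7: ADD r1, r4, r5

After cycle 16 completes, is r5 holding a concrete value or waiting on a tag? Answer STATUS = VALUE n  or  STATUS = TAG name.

  c1: issue ADD r2<-Add1  regs: r0:6,r1:9,r2:Add1,r3:8,r4:3,r5:4
  c2: issue MUL r2<-Mul1  regs: r0:6,r1:9,r2:Mul1,r3:8,r4:3,r5:4
  c3: issue SUB r4<-Add2  regs: r0:6,r1:9,r2:Mul1,r3:8,r4:Add2,r5:4
  c4: CDB Add1=11; issue MUL r1<-Mul2  regs: r0:6,r1:Mul2,r2:Mul1,r3:8,r4:Add2,r5:4
  c5: issue ADD r5<-Add1  regs: r0:6,r1:Mul2,r2:Mul1,r3:8,r4:Add2,r5:Add1
  c6: stall  regs: r0:6,r1:Mul2,r2:Mul1,r3:8,r4:Add2,r5:Add1
  c7: CDB Mul1=64; stall  regs: r0:6,r1:Mul2,r2:64,r3:8,r4:Add2,r5:Add1
  c8: stall  regs: r0:6,r1:Mul2,r2:64,r3:8,r4:Add2,r5:Add1
  c9: CDB Mul2=24; stall  regs: r0:6,r1:24,r2:64,r3:8,r4:Add2,r5:Add1
  c10: CDB Add2=-61; issue SUB r1<-Add2  regs: r0:6,r1:Add2,r2:64,r3:8,r4:-61,r5:Add1
  c11: stall  regs: r0:6,r1:Add2,r2:64,r3:8,r4:-61,r5:Add1
  c12: stall  regs: r0:6,r1:Add2,r2:64,r3:8,r4:-61,r5:Add1
  c13: CDB Add1=-55; issue SUB r2<-Add1  regs: r0:6,r1:Add2,r2:Add1,r3:8,r4:-61,r5:-55
  c14: CDB Add2=-18; issue ADD r1<-Add2  regs: r0:6,r1:Add2,r2:Add1,r3:8,r4:-61,r5:-55
  c15: -  regs: r0:6,r1:Add2,r2:Add1,r3:8,r4:-61,r5:-55
  c16: CDB Add1=125  regs: r0:6,r1:Add2,r2:125,r3:8,r4:-61,r5:-55

STATUS = VALUE -55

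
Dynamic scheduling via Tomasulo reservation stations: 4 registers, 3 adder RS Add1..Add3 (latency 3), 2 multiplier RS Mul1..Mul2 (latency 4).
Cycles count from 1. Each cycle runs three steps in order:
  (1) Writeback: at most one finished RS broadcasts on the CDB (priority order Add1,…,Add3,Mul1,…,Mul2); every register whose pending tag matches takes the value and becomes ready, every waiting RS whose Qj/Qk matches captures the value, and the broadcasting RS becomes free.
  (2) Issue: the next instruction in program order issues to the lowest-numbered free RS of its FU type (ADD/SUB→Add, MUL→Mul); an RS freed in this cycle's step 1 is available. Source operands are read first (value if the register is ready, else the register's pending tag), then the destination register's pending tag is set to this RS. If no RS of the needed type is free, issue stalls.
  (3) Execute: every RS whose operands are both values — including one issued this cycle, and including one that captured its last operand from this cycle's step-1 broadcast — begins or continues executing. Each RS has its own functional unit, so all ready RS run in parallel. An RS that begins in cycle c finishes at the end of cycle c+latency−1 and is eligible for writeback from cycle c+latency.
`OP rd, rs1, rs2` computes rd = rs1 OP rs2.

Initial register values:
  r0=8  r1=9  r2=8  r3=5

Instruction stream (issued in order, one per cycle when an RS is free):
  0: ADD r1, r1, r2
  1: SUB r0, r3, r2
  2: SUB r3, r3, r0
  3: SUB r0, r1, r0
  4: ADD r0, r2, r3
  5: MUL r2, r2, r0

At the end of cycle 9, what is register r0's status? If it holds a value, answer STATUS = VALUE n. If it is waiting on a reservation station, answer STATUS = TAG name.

STATUS = TAG Add2

c1: issue ADD r1<-Add1 | r0:8,r1:Add1,r2:8,r3:5
c2: issue SUB r0<-Add2 | r0:Add2,r1:Add1,r2:8,r3:5
c3: issue SUB r3<-Add3 | r0:Add2,r1:Add1,r2:8,r3:Add3
c4: CDB Add1=17; issue SUB r0<-Add1 | r0:Add1,r1:17,r2:8,r3:Add3
c5: CDB Add2=-3; issue ADD r0<-Add2 | r0:Add2,r1:17,r2:8,r3:Add3
c6: issue MUL r2<-Mul1 | r0:Add2,r1:17,r2:Mul1,r3:Add3
c7: - | r0:Add2,r1:17,r2:Mul1,r3:Add3
c8: CDB Add1=20 | r0:Add2,r1:17,r2:Mul1,r3:Add3
c9: CDB Add3=8 | r0:Add2,r1:17,r2:Mul1,r3:8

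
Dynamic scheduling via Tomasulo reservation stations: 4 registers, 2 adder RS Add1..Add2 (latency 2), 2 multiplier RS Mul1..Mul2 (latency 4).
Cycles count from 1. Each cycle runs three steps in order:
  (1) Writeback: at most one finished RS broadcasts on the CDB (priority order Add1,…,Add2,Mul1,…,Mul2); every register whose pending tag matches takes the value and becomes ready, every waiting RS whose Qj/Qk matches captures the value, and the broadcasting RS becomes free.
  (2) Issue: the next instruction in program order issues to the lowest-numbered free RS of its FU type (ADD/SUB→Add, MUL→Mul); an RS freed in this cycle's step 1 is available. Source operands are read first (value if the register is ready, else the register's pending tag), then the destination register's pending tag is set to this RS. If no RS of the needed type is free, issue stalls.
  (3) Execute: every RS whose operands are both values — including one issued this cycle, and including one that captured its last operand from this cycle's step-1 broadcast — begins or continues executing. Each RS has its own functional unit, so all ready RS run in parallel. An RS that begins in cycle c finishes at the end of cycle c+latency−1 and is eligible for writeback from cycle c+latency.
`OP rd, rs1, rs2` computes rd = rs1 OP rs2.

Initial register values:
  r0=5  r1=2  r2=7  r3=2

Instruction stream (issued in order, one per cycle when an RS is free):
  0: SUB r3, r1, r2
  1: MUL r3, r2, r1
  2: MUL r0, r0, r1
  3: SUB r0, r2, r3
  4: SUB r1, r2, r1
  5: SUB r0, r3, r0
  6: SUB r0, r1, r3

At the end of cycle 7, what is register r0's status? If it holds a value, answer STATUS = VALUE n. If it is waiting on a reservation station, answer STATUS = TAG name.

STATUS = TAG Add2

  c1: issue SUB r3<-Add1  regs: r0:5,r1:2,r2:7,r3:Add1
  c2: issue MUL r3<-Mul1  regs: r0:5,r1:2,r2:7,r3:Mul1
  c3: CDB Add1=-5; issue MUL r0<-Mul2  regs: r0:Mul2,r1:2,r2:7,r3:Mul1
  c4: issue SUB r0<-Add1  regs: r0:Add1,r1:2,r2:7,r3:Mul1
  c5: issue SUB r1<-Add2  regs: r0:Add1,r1:Add2,r2:7,r3:Mul1
  c6: CDB Mul1=14; stall  regs: r0:Add1,r1:Add2,r2:7,r3:14
  c7: CDB Add2=5; issue SUB r0<-Add2  regs: r0:Add2,r1:5,r2:7,r3:14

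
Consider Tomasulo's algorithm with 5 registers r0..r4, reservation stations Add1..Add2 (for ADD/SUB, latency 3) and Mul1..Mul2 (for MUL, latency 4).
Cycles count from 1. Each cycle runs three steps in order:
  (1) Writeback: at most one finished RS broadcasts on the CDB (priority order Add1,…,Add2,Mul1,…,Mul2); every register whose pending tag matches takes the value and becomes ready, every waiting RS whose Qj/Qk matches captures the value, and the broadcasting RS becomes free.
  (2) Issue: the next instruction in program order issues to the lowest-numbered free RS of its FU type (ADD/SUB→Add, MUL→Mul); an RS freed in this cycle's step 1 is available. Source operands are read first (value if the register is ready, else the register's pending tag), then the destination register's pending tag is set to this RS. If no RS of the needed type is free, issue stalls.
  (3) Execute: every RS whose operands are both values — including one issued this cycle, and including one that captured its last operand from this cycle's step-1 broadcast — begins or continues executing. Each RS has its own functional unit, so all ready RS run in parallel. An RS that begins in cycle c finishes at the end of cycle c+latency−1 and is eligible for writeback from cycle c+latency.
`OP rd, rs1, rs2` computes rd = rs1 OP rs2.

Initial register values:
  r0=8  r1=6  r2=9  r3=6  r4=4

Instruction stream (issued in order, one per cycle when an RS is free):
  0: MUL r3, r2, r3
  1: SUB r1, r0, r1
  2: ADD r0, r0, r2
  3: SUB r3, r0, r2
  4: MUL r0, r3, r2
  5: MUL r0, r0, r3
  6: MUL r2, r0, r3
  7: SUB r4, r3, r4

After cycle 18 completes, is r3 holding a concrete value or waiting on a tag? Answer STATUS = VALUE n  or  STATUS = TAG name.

STATUS = VALUE 8

cycle 1: issue MUL r3<-Mul1 // r0:8,r1:6,r2:9,r3:Mul1,r4:4
cycle 2: issue SUB r1<-Add1 // r0:8,r1:Add1,r2:9,r3:Mul1,r4:4
cycle 3: issue ADD r0<-Add2 // r0:Add2,r1:Add1,r2:9,r3:Mul1,r4:4
cycle 4: stall // r0:Add2,r1:Add1,r2:9,r3:Mul1,r4:4
cycle 5: CDB Add1=2; issue SUB r3<-Add1 // r0:Add2,r1:2,r2:9,r3:Add1,r4:4
cycle 6: CDB Add2=17; issue MUL r0<-Mul2 // r0:Mul2,r1:2,r2:9,r3:Add1,r4:4
cycle 7: CDB Mul1=54; issue MUL r0<-Mul1 // r0:Mul1,r1:2,r2:9,r3:Add1,r4:4
cycle 8: stall // r0:Mul1,r1:2,r2:9,r3:Add1,r4:4
cycle 9: CDB Add1=8; stall // r0:Mul1,r1:2,r2:9,r3:8,r4:4
cycle 10: stall // r0:Mul1,r1:2,r2:9,r3:8,r4:4
cycle 11: stall // r0:Mul1,r1:2,r2:9,r3:8,r4:4
cycle 12: stall // r0:Mul1,r1:2,r2:9,r3:8,r4:4
cycle 13: CDB Mul2=72; issue MUL r2<-Mul2 // r0:Mul1,r1:2,r2:Mul2,r3:8,r4:4
cycle 14: issue SUB r4<-Add1 // r0:Mul1,r1:2,r2:Mul2,r3:8,r4:Add1
cycle 15: - // r0:Mul1,r1:2,r2:Mul2,r3:8,r4:Add1
cycle 16: - // r0:Mul1,r1:2,r2:Mul2,r3:8,r4:Add1
cycle 17: CDB Add1=4 // r0:Mul1,r1:2,r2:Mul2,r3:8,r4:4
cycle 18: CDB Mul1=576 // r0:576,r1:2,r2:Mul2,r3:8,r4:4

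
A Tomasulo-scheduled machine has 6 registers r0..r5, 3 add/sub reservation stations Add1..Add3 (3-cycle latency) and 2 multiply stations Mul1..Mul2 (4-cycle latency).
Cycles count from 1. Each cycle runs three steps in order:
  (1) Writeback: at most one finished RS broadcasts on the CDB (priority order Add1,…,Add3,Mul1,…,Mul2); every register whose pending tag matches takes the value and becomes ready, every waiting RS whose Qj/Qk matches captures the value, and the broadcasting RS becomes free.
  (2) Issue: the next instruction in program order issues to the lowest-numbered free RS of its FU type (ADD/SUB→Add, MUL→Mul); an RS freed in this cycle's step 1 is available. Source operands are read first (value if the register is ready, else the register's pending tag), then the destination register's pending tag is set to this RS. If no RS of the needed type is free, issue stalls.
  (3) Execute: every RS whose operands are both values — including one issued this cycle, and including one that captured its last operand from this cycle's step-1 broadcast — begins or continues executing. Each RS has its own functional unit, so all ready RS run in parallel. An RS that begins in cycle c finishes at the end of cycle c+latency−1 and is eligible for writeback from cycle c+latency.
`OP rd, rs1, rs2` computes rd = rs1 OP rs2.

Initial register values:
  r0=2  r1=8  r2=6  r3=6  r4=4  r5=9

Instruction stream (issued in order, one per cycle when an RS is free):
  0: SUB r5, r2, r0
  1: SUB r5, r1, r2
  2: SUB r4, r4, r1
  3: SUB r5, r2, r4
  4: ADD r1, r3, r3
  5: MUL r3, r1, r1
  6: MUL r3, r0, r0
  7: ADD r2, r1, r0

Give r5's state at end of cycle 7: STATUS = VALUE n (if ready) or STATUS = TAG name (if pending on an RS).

STATUS = TAG Add1

  c1: issue SUB r5<-Add1  regs: r0:2,r1:8,r2:6,r3:6,r4:4,r5:Add1
  c2: issue SUB r5<-Add2  regs: r0:2,r1:8,r2:6,r3:6,r4:4,r5:Add2
  c3: issue SUB r4<-Add3  regs: r0:2,r1:8,r2:6,r3:6,r4:Add3,r5:Add2
  c4: CDB Add1=4; issue SUB r5<-Add1  regs: r0:2,r1:8,r2:6,r3:6,r4:Add3,r5:Add1
  c5: CDB Add2=2; issue ADD r1<-Add2  regs: r0:2,r1:Add2,r2:6,r3:6,r4:Add3,r5:Add1
  c6: CDB Add3=-4; issue MUL r3<-Mul1  regs: r0:2,r1:Add2,r2:6,r3:Mul1,r4:-4,r5:Add1
  c7: issue MUL r3<-Mul2  regs: r0:2,r1:Add2,r2:6,r3:Mul2,r4:-4,r5:Add1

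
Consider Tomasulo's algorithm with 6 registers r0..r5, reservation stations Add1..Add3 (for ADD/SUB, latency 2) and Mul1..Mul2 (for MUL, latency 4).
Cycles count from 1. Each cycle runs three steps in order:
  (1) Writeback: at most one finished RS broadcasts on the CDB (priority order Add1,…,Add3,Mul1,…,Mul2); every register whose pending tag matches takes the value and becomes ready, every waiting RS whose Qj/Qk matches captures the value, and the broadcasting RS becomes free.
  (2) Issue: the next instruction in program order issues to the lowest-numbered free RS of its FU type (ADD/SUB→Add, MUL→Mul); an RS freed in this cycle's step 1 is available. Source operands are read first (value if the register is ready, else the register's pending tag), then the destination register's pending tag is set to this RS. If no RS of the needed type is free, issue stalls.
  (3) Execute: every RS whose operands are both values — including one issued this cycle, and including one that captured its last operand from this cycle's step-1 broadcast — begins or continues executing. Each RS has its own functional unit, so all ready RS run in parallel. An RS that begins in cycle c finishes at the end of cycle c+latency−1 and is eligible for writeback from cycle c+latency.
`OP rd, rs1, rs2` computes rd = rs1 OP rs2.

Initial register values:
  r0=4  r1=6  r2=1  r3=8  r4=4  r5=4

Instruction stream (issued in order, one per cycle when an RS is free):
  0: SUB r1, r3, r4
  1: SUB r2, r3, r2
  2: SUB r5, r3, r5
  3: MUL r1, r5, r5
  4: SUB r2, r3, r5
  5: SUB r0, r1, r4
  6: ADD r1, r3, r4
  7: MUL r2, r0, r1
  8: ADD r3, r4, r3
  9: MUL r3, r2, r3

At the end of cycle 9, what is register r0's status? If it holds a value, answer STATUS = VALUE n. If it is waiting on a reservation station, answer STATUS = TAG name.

STATUS = TAG Add2

cycle 1: issue SUB r1<-Add1 // r0:4,r1:Add1,r2:1,r3:8,r4:4,r5:4
cycle 2: issue SUB r2<-Add2 // r0:4,r1:Add1,r2:Add2,r3:8,r4:4,r5:4
cycle 3: CDB Add1=4; issue SUB r5<-Add1 // r0:4,r1:4,r2:Add2,r3:8,r4:4,r5:Add1
cycle 4: CDB Add2=7; issue MUL r1<-Mul1 // r0:4,r1:Mul1,r2:7,r3:8,r4:4,r5:Add1
cycle 5: CDB Add1=4; issue SUB r2<-Add1 // r0:4,r1:Mul1,r2:Add1,r3:8,r4:4,r5:4
cycle 6: issue SUB r0<-Add2 // r0:Add2,r1:Mul1,r2:Add1,r3:8,r4:4,r5:4
cycle 7: CDB Add1=4; issue ADD r1<-Add1 // r0:Add2,r1:Add1,r2:4,r3:8,r4:4,r5:4
cycle 8: issue MUL r2<-Mul2 // r0:Add2,r1:Add1,r2:Mul2,r3:8,r4:4,r5:4
cycle 9: CDB Add1=12; issue ADD r3<-Add1 // r0:Add2,r1:12,r2:Mul2,r3:Add1,r4:4,r5:4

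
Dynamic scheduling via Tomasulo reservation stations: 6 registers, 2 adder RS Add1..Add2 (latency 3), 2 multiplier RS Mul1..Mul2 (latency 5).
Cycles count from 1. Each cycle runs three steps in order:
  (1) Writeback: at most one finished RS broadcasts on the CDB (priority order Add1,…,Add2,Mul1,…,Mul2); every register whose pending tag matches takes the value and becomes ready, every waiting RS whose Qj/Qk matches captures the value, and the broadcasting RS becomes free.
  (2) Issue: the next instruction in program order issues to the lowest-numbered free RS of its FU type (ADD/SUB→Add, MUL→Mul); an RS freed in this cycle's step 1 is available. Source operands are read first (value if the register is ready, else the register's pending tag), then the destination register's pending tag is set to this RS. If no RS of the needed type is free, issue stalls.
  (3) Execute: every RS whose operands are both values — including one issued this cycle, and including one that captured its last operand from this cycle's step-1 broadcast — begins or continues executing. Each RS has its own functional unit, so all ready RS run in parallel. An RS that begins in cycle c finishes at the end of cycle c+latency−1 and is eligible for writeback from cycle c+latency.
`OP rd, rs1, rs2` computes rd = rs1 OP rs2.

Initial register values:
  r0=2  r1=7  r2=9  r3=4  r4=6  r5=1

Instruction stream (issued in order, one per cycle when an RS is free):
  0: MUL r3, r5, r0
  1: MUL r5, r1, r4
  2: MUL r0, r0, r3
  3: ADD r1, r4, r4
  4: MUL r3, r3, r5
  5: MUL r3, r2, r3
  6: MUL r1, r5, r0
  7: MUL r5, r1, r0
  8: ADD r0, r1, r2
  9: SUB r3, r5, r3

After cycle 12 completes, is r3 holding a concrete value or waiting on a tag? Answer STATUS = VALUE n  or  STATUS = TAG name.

STATUS = TAG Mul1

  c1: issue MUL r3<-Mul1  regs: r0:2,r1:7,r2:9,r3:Mul1,r4:6,r5:1
  c2: issue MUL r5<-Mul2  regs: r0:2,r1:7,r2:9,r3:Mul1,r4:6,r5:Mul2
  c3: stall  regs: r0:2,r1:7,r2:9,r3:Mul1,r4:6,r5:Mul2
  c4: stall  regs: r0:2,r1:7,r2:9,r3:Mul1,r4:6,r5:Mul2
  c5: stall  regs: r0:2,r1:7,r2:9,r3:Mul1,r4:6,r5:Mul2
  c6: CDB Mul1=2; issue MUL r0<-Mul1  regs: r0:Mul1,r1:7,r2:9,r3:2,r4:6,r5:Mul2
  c7: CDB Mul2=42; issue ADD r1<-Add1  regs: r0:Mul1,r1:Add1,r2:9,r3:2,r4:6,r5:42
  c8: issue MUL r3<-Mul2  regs: r0:Mul1,r1:Add1,r2:9,r3:Mul2,r4:6,r5:42
  c9: stall  regs: r0:Mul1,r1:Add1,r2:9,r3:Mul2,r4:6,r5:42
  c10: CDB Add1=12; stall  regs: r0:Mul1,r1:12,r2:9,r3:Mul2,r4:6,r5:42
  c11: CDB Mul1=4; issue MUL r3<-Mul1  regs: r0:4,r1:12,r2:9,r3:Mul1,r4:6,r5:42
  c12: stall  regs: r0:4,r1:12,r2:9,r3:Mul1,r4:6,r5:42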